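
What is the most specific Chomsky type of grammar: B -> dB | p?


Right-linear: every RHS is a terminal or a terminal followed by one nonterminal
Classification: Type 3 (Regular)


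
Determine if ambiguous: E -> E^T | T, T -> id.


precedence layered via separate nonterminal T: deterministic
Unambiguous


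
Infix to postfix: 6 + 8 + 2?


Left to right (same or higher precedence on left)
Postfix: 6 8 + 2 +


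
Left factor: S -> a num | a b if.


Common prefix: 'a'
Factored: S -> a S', S' -> num | b if


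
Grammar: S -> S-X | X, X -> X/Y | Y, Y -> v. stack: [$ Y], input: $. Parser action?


'Y' (not preceded by X/) is the handle for X -> Y
Action: reduce (X -> Y)


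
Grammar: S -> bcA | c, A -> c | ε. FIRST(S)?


Per alternative of S: FIRST(bcA) = {b}; FIRST(c) = {c}
FIRST(S) = {b, c}


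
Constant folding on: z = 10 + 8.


10 + 8 = 18 at compile time
Optimized: z = 18


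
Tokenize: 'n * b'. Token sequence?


Scan left to right, longest-match per lexeme
Tokens: ID(n), OP(*), ID(b)


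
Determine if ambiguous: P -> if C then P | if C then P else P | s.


dangling else: 'if C then if C then s else s' parses two ways
Ambiguous


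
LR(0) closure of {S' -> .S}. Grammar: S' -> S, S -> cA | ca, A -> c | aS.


Start: S' -> .S
For each item with dot before a nonterminal B, add B -> .γ for every B-production
Closure: [S' -> .S, S -> .cA, S -> .ca]


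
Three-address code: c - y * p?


Break into single-operator statements:
t1 = y * p
t2 = c - t1


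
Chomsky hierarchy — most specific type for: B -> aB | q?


Right-linear: every RHS is a terminal or a terminal followed by one nonterminal
Classification: Type 3 (Regular)


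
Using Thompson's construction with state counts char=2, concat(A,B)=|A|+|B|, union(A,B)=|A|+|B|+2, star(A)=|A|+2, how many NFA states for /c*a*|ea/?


Syntax tree has 4 char leaf(s), 1 union(s), 2 star(s)
chars contribute 4×2 = 8; each union adds +2; each star adds +2
Total: 8 + 2 + 4 = 14 states


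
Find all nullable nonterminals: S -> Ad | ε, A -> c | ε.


A nonterminal is nullable iff some alternative derives ε (directly, or every symbol in it is nullable)
Nullable: {A, S}


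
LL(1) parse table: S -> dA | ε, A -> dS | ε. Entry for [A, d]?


For [A, d]: 'd' ∈ FIRST(dS)
Entry: A -> dS


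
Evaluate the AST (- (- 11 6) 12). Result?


Evaluate inner: (- 11 6) = 5
Evaluate root: (- 5 12) = -7
Result: -7


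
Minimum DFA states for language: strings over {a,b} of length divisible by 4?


Track length mod 4: states 0..3, accept at 0
Minimal DFA: 4 states


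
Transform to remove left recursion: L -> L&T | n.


Left-recursive alternatives: L&T; non-recursive: n
Introduce L': L -> nL', L' -> &TL' | ε


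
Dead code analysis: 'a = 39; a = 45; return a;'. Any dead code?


first assignment to a is overwritten before any read
Dead: 'a = 39'


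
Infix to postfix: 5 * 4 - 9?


Left to right (same or higher precedence on left)
Postfix: 5 4 * 9 -


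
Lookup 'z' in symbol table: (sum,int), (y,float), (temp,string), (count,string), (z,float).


Lookup 'z' → type float


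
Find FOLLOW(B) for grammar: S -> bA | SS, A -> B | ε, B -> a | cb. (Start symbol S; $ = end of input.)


$ ∈ FOLLOW(S). For each A -> αBβ: add FIRST(β)\{ε} to FOLLOW(B); if β nullable, add FOLLOW(A).
FOLLOW(B) = {$, b}


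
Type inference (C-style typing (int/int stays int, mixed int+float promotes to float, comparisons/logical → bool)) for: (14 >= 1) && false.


Operand types: bool && bool
Rule: logical operators take bool operands and yield bool
Result type: bool


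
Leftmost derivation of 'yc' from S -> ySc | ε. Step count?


Derivation: S => ySc => yc
Steps: 2


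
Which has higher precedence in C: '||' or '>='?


'>=' is relational (level 7); '||' is logical OR (level 1)
Higher level binds tighter
'>=' has higher precedence than '||'


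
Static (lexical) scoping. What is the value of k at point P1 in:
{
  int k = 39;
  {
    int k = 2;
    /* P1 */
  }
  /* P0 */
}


k declared in the same block as P1
k = 2


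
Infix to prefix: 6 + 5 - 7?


left-to-right (same/higher precedence on left): tree is (- (+ 6 5) 7)
Prefix: - + 6 5 7


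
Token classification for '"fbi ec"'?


Pattern: double-quoted sequence
Type: STRING_LITERAL


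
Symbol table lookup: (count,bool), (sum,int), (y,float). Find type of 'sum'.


Lookup 'sum' → type int


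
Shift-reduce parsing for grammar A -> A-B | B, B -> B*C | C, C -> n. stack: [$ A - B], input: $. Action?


handle 'A-B' on top; lookahead ∈ FOLLOW(A) = {-, $}
Action: reduce (A -> A-B)


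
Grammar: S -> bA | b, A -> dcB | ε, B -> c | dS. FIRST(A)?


Per alternative of A: FIRST(dcB) = {d}; FIRST(ε) = {ε}
FIRST(A) = {d, ε}


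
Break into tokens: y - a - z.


Scan left to right, longest-match per lexeme
Tokens: ID(y), OP(-), ID(a), OP(-), ID(z)


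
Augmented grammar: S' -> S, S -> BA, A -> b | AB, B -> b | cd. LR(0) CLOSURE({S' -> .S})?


Start: S' -> .S
For each item with dot before a nonterminal B, add B -> .γ for every B-production
Closure: [S' -> .S, S -> .BA, B -> .b, B -> .cd]


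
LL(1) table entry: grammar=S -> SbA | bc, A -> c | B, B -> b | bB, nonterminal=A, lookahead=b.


For [A, b]: 'b' ∈ FIRST(B)
Entry: A -> B


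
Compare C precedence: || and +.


'+' is additive (level 9); '||' is logical OR (level 1)
Higher level binds tighter
'+' has higher precedence than '||'


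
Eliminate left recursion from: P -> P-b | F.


Left-recursive alternatives: P-b; non-recursive: F
Introduce P': P -> FP', P' -> -bP' | ε


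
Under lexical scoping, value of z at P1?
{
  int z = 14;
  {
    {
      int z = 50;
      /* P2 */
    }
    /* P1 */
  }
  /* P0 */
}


P1's block does not declare z; resolves to the enclosing declaration at depth 0
z = 14


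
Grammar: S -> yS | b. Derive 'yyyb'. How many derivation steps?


Derivation: S => yS => yyS => yyyS => yyyb
Steps: 4


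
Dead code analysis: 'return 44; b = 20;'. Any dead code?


statement follows a return and is unreachable
Dead: 'b = 20'


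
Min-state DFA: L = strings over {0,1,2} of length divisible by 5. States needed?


Track length mod 5: states 0..4, accept at 0
Minimal DFA: 5 states


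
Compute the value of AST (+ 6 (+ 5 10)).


Evaluate inner: (+ 5 10) = 15
Evaluate root: (+ 6 15) = 21
Result: 21


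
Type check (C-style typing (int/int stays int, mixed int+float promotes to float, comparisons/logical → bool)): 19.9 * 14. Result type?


Operand types: float * int
Rule: mixed int/float promotes to float; int/int stays int
Result type: float


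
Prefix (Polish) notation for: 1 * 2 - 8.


left-to-right (same/higher precedence on left): tree is (- (* 1 2) 8)
Prefix: - * 1 2 8


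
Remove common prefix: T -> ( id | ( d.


Common prefix: '('
Factored: T -> ( T', T' -> id | d


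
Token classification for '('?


Pattern: delimiter/punctuation
Type: PUNCTUATION


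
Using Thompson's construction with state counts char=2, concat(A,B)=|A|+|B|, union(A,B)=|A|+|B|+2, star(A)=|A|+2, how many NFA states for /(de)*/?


Syntax tree has 2 char leaf(s), 0 union(s), 1 star(s)
chars contribute 2×2 = 4; each union adds +2; each star adds +2
Total: 4 + 0 + 2 = 6 states


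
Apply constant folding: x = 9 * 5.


9 * 5 = 45 at compile time
Optimized: x = 45


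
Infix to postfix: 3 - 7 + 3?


Left to right (same or higher precedence on left)
Postfix: 3 7 - 3 +


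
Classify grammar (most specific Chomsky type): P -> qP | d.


Right-linear: every RHS is a terminal or a terminal followed by one nonterminal
Classification: Type 3 (Regular)


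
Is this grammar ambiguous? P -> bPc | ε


balanced b^n…c^n: each string has a unique parse
Unambiguous


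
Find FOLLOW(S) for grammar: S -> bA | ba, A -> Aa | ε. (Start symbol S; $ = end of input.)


$ ∈ FOLLOW(S). For each A -> αBβ: add FIRST(β)\{ε} to FOLLOW(B); if β nullable, add FOLLOW(A).
FOLLOW(S) = {$}


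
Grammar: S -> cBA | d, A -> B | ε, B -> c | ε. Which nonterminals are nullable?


A nonterminal is nullable iff some alternative derives ε (directly, or every symbol in it is nullable)
Nullable: {A, B}


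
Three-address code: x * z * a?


Break into single-operator statements:
t1 = x * z
t2 = t1 * a


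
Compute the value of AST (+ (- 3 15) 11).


Evaluate inner: (- 3 15) = -12
Evaluate root: (+ -12 11) = -1
Result: -1


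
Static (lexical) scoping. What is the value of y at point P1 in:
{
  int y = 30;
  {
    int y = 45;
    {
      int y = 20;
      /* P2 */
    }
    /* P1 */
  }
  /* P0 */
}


y declared in the same block as P1
y = 45


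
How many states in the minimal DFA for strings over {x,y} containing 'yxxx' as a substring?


KMP-style automaton: 4 progress states + 1 absorbing accept = 5
Minimal DFA: 5 states


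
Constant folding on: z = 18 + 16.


18 + 16 = 34 at compile time
Optimized: z = 34


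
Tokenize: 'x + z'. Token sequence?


Scan left to right, longest-match per lexeme
Tokens: ID(x), OP(+), ID(z)


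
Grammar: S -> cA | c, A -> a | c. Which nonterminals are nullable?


A nonterminal is nullable iff some alternative derives ε (directly, or every symbol in it is nullable)
Nullable: {}


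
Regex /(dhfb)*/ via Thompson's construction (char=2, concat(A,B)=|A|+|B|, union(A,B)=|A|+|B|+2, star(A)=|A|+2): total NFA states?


Syntax tree has 4 char leaf(s), 0 union(s), 1 star(s)
chars contribute 4×2 = 8; each union adds +2; each star adds +2
Total: 8 + 0 + 2 = 10 states


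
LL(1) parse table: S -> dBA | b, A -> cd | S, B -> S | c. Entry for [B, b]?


For [B, b]: 'b' ∈ FIRST(S)
Entry: B -> S


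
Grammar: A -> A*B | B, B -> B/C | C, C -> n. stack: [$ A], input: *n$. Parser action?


shift '*' to continue A -> A*B
Action: shift


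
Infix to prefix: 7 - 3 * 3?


'*' binds tighter: tree is (- 7 (* 3 3))
Prefix: - 7 * 3 3


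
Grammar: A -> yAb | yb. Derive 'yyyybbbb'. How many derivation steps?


Derivation: A => yAb => yyAbb => yyyAbbb => yyyybbbb
Steps: 4


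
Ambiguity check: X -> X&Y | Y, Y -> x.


precedence layered via separate nonterminal Y: deterministic
Unambiguous


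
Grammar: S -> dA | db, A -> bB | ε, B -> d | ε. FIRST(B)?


Per alternative of B: FIRST(d) = {d}; FIRST(ε) = {ε}
FIRST(B) = {d, ε}


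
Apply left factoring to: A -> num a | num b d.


Common prefix: 'num'
Factored: A -> num A', A' -> a | b d


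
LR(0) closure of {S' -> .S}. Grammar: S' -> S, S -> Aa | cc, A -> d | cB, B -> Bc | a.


Start: S' -> .S
For each item with dot before a nonterminal B, add B -> .γ for every B-production
Closure: [S' -> .S, S -> .Aa, S -> .cc, A -> .d, A -> .cB]


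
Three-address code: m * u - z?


Break into single-operator statements:
t1 = m * u
t2 = t1 - z


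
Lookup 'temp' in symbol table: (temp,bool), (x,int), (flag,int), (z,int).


Lookup 'temp' → type bool


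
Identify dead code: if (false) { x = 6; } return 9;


condition is constant false, so the whole block is unreachable
Dead: 'if (false) { x = 6; }'


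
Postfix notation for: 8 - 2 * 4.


* has higher precedence, evaluate 2*4 first
Postfix: 8 2 4 * -


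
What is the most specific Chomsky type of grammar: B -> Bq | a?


Left-linear: every RHS is a terminal or one nonterminal followed by a terminal
Classification: Type 3 (Regular)


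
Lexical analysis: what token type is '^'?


Pattern: operator symbol
Type: OPERATOR


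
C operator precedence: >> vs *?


'*' is multiplicative (level 10); '>>' is shift (level 8)
Higher level binds tighter
'*' has higher precedence than '>>'


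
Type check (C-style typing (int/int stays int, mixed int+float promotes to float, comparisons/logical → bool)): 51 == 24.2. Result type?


Operand types: int == float
Rule: comparison yields bool
Result type: bool


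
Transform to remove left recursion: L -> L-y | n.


Left-recursive alternatives: L-y; non-recursive: n
Introduce L': L -> nL', L' -> -yL' | ε


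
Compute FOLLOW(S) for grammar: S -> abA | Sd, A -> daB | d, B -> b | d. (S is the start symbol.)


$ ∈ FOLLOW(S). For each A -> αBβ: add FIRST(β)\{ε} to FOLLOW(B); if β nullable, add FOLLOW(A).
FOLLOW(S) = {$, d}


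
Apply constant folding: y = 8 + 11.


8 + 11 = 19 at compile time
Optimized: y = 19


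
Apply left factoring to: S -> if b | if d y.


Common prefix: 'if'
Factored: S -> if S', S' -> b | d y


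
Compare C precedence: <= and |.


'<=' is relational (level 7); '|' is bitwise OR (level 3)
Higher level binds tighter
'<=' has higher precedence than '|'


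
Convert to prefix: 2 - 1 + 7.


left-to-right (same/higher precedence on left): tree is (+ (- 2 1) 7)
Prefix: + - 2 1 7


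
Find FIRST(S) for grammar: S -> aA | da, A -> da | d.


Per alternative of S: FIRST(aA) = {a}; FIRST(da) = {d}
FIRST(S) = {a, d}


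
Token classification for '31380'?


Pattern: digits only
Type: INTEGER_LITERAL


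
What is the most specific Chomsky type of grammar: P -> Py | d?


Left-linear: every RHS is a terminal or one nonterminal followed by a terminal
Classification: Type 3 (Regular)


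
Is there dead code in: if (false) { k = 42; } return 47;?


condition is constant false, so the whole block is unreachable
Dead: 'if (false) { k = 42; }'


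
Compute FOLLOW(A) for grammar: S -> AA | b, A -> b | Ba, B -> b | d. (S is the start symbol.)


$ ∈ FOLLOW(S). For each A -> αBβ: add FIRST(β)\{ε} to FOLLOW(B); if β nullable, add FOLLOW(A).
FOLLOW(A) = {$, b, d}


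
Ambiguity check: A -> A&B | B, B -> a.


precedence layered via separate nonterminal B: deterministic
Unambiguous


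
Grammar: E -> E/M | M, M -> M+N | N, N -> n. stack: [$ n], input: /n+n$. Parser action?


'n' on top is the handle for N -> n
Action: reduce (N -> n)


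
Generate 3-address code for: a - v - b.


Break into single-operator statements:
t1 = a - v
t2 = t1 - b


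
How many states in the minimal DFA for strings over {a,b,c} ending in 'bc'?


Track the longest suffix of input matching a prefix of 'bc': 3 classes (prefixes of length 0..2)
Minimal DFA: 3 states


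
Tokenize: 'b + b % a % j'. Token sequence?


Scan left to right, longest-match per lexeme
Tokens: ID(b), OP(+), ID(b), OP(%), ID(a), OP(%), ID(j)


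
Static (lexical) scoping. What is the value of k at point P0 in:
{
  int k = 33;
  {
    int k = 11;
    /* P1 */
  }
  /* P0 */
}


k declared in the same block as P0
k = 33


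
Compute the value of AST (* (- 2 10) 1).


Evaluate inner: (- 2 10) = -8
Evaluate root: (* -8 1) = -8
Result: -8


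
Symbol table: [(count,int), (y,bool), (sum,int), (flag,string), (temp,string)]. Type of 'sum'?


Lookup 'sum' → type int


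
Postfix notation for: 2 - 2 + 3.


Left to right (same or higher precedence on left)
Postfix: 2 2 - 3 +


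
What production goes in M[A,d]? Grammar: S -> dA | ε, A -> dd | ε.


For [A, d]: 'd' ∈ FIRST(dd)
Entry: A -> dd


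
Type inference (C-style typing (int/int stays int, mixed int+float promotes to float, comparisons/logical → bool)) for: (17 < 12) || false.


Operand types: bool || bool
Rule: logical operators take bool operands and yield bool
Result type: bool


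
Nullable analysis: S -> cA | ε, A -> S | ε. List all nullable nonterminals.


A nonterminal is nullable iff some alternative derives ε (directly, or every symbol in it is nullable)
Nullable: {A, S}


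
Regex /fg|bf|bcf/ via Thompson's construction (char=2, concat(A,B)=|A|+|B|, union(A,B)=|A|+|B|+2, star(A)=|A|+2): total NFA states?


Syntax tree has 7 char leaf(s), 2 union(s), 0 star(s)
chars contribute 7×2 = 14; each union adds +2; each star adds +2
Total: 14 + 4 + 0 = 18 states


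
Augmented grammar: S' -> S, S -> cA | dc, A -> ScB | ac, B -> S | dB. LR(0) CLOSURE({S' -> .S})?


Start: S' -> .S
For each item with dot before a nonterminal B, add B -> .γ for every B-production
Closure: [S' -> .S, S -> .cA, S -> .dc]


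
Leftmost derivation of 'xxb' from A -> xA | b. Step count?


Derivation: A => xA => xxA => xxb
Steps: 3


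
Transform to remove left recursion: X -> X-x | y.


Left-recursive alternatives: X-x; non-recursive: y
Introduce X': X -> yX', X' -> -xX' | ε


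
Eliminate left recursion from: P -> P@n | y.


Left-recursive alternatives: P@n; non-recursive: y
Introduce P': P -> yP', P' -> @nP' | ε


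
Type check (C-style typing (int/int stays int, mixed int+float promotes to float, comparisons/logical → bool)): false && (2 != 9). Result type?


Operand types: bool && bool
Rule: logical operators take bool operands and yield bool
Result type: bool


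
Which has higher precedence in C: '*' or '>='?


'*' is multiplicative (level 10); '>=' is relational (level 7)
Higher level binds tighter
'*' has higher precedence than '>='


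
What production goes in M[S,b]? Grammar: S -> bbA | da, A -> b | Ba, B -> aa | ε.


For [S, b]: 'b' ∈ FIRST(bbA)
Entry: S -> bbA


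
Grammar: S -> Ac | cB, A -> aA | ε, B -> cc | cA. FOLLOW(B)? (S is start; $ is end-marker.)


$ ∈ FOLLOW(S). For each A -> αBβ: add FIRST(β)\{ε} to FOLLOW(B); if β nullable, add FOLLOW(A).
FOLLOW(B) = {$}


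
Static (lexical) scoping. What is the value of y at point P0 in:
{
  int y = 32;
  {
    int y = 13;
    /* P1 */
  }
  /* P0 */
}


y declared in the same block as P0
y = 32


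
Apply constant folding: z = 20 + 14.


20 + 14 = 34 at compile time
Optimized: z = 34


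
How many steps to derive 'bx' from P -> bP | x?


Derivation: P => bP => bx
Steps: 2


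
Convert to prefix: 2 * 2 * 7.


left-to-right (same/higher precedence on left): tree is (* (* 2 2) 7)
Prefix: * * 2 2 7


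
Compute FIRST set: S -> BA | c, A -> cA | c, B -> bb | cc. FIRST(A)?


Per alternative of A: FIRST(cA) = {c}; FIRST(c) = {c}
FIRST(A) = {c}


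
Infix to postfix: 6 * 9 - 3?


Left to right (same or higher precedence on left)
Postfix: 6 9 * 3 -


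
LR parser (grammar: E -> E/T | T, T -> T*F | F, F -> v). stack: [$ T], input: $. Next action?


lookahead ∉ {*} so T won't extend; reduce E -> T
Action: reduce (E -> T)


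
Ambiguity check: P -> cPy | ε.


balanced c^n…y^n: each string has a unique parse
Unambiguous


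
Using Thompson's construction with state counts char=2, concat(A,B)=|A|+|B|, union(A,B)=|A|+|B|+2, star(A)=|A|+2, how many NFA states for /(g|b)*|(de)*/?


Syntax tree has 4 char leaf(s), 2 union(s), 2 star(s)
chars contribute 4×2 = 8; each union adds +2; each star adds +2
Total: 8 + 4 + 4 = 16 states


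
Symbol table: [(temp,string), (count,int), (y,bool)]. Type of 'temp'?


Lookup 'temp' → type string


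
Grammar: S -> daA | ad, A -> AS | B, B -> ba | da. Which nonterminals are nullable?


A nonterminal is nullable iff some alternative derives ε (directly, or every symbol in it is nullable)
Nullable: {}


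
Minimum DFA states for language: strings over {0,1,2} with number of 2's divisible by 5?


Track (count of 2) mod 5: states 0..4, accept at 0
Minimal DFA: 5 states


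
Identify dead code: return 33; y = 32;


statement follows a return and is unreachable
Dead: 'y = 32'


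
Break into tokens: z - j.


Scan left to right, longest-match per lexeme
Tokens: ID(z), OP(-), ID(j)


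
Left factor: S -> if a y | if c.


Common prefix: 'if'
Factored: S -> if S', S' -> a y | c


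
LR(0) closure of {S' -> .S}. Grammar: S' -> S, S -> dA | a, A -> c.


Start: S' -> .S
For each item with dot before a nonterminal B, add B -> .γ for every B-production
Closure: [S' -> .S, S -> .dA, S -> .a]


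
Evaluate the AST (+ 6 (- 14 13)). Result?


Evaluate inner: (- 14 13) = 1
Evaluate root: (+ 6 1) = 7
Result: 7


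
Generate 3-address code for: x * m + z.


Break into single-operator statements:
t1 = x * m
t2 = t1 + z


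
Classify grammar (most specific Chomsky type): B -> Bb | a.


Left-linear: every RHS is a terminal or one nonterminal followed by a terminal
Classification: Type 3 (Regular)


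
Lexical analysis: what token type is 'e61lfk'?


Pattern: letter/underscore followed by alphanumerics, not a keyword
Type: IDENTIFIER


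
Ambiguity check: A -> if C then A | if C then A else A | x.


dangling else: 'if C then if C then x else x' parses two ways
Ambiguous


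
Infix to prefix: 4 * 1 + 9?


left-to-right (same/higher precedence on left): tree is (+ (* 4 1) 9)
Prefix: + * 4 1 9


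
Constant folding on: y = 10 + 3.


10 + 3 = 13 at compile time
Optimized: y = 13


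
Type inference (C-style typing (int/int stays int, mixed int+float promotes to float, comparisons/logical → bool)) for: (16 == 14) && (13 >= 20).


Operand types: bool && bool
Rule: logical operators take bool operands and yield bool
Result type: bool


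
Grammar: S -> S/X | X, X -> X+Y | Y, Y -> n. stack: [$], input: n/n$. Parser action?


no handle on stack; shift 'n'
Action: shift


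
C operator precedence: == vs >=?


'>=' is relational (level 7); '==' is equality (level 6)
Higher level binds tighter
'>=' has higher precedence than '=='


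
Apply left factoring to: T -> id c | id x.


Common prefix: 'id'
Factored: T -> id T', T' -> c | x


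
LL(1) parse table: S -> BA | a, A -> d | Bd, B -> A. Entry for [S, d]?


For [S, d]: 'd' ∈ FIRST(BA)
Entry: S -> BA


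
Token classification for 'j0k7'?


Pattern: letter/underscore followed by alphanumerics, not a keyword
Type: IDENTIFIER


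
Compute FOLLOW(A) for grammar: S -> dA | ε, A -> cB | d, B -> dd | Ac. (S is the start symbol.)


$ ∈ FOLLOW(S). For each A -> αBβ: add FIRST(β)\{ε} to FOLLOW(B); if β nullable, add FOLLOW(A).
FOLLOW(A) = {$, c}


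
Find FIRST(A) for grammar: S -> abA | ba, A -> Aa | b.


Per alternative of A: FIRST(Aa) = {b}; FIRST(b) = {b}
FIRST(A) = {b}


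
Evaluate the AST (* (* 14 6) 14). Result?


Evaluate inner: (* 14 6) = 84
Evaluate root: (* 84 14) = 1176
Result: 1176


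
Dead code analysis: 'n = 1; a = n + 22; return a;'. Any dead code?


n is read by a's definition; a is returned
No dead code


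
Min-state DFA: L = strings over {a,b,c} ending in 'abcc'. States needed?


Track the longest suffix of input matching a prefix of 'abcc': 5 classes (prefixes of length 0..4)
Minimal DFA: 5 states


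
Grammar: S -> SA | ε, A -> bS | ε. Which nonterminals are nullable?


A nonterminal is nullable iff some alternative derives ε (directly, or every symbol in it is nullable)
Nullable: {A, S}


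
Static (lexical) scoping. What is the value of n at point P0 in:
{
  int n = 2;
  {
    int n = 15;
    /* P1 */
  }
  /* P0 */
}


n declared in the same block as P0
n = 2


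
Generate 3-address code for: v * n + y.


Break into single-operator statements:
t1 = v * n
t2 = t1 + y


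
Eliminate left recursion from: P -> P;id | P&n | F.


Left-recursive alternatives: P;id, P&n; non-recursive: F
Introduce P': P -> FP', P' -> ;idP' | &nP' | ε


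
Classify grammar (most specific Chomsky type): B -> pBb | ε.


Single nonterminal LHS, but p^n b^n is not regular
Classification: Type 2 (Context-Free)


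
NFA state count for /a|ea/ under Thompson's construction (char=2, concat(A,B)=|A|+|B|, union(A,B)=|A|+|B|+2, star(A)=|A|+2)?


Syntax tree has 3 char leaf(s), 1 union(s), 0 star(s)
chars contribute 3×2 = 6; each union adds +2; each star adds +2
Total: 6 + 2 + 0 = 8 states


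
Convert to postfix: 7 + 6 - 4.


Left to right (same or higher precedence on left)
Postfix: 7 6 + 4 -


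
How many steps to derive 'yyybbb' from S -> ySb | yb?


Derivation: S => ySb => yySbb => yyybbb
Steps: 3


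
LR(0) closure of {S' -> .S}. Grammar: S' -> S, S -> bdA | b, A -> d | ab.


Start: S' -> .S
For each item with dot before a nonterminal B, add B -> .γ for every B-production
Closure: [S' -> .S, S -> .bdA, S -> .b]


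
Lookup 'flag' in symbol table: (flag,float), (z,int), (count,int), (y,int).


Lookup 'flag' → type float


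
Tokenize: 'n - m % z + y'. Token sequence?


Scan left to right, longest-match per lexeme
Tokens: ID(n), OP(-), ID(m), OP(%), ID(z), OP(+), ID(y)


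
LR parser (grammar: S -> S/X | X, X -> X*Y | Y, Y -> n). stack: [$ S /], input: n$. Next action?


no handle ('S/' is not any RHS); shift 'n'
Action: shift


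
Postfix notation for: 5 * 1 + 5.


Left to right (same or higher precedence on left)
Postfix: 5 1 * 5 +


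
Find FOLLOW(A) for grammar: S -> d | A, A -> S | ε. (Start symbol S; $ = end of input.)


$ ∈ FOLLOW(S). For each A -> αBβ: add FIRST(β)\{ε} to FOLLOW(B); if β nullable, add FOLLOW(A).
FOLLOW(A) = {$}


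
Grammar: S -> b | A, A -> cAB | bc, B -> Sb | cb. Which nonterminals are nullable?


A nonterminal is nullable iff some alternative derives ε (directly, or every symbol in it is nullable)
Nullable: {}


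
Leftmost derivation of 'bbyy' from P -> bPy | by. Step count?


Derivation: P => bPy => bbyy
Steps: 2


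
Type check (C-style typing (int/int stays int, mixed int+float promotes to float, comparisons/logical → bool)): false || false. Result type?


Operand types: bool || bool
Rule: logical operators take bool operands and yield bool
Result type: bool


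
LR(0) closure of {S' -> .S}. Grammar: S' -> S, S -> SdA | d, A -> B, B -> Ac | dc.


Start: S' -> .S
For each item with dot before a nonterminal B, add B -> .γ for every B-production
Closure: [S' -> .S, S -> .SdA, S -> .d]


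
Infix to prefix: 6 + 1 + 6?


left-to-right (same/higher precedence on left): tree is (+ (+ 6 1) 6)
Prefix: + + 6 1 6


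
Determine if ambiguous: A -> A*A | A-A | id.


'id*id-id' has two parse trees (no precedence encoded between * and -)
Ambiguous


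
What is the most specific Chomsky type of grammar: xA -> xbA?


LHS has context (more than one symbol) and |LHS| ≤ |RHS|
Classification: Type 1 (Context-Sensitive)


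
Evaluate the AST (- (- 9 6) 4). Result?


Evaluate inner: (- 9 6) = 3
Evaluate root: (- 3 4) = -1
Result: -1


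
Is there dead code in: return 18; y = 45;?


statement follows a return and is unreachable
Dead: 'y = 45'


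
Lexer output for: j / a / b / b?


Scan left to right, longest-match per lexeme
Tokens: ID(j), OP(/), ID(a), OP(/), ID(b), OP(/), ID(b)


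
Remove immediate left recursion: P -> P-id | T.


Left-recursive alternatives: P-id; non-recursive: T
Introduce P': P -> TP', P' -> -idP' | ε


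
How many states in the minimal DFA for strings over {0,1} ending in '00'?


Track the longest suffix of input matching a prefix of '00': 3 classes (prefixes of length 0..2)
Minimal DFA: 3 states


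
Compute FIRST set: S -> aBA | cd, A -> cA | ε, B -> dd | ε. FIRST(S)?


Per alternative of S: FIRST(aBA) = {a}; FIRST(cd) = {c}
FIRST(S) = {a, c}


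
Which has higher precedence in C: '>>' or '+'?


'+' is additive (level 9); '>>' is shift (level 8)
Higher level binds tighter
'+' has higher precedence than '>>'


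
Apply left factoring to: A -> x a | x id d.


Common prefix: 'x'
Factored: A -> x A', A' -> a | id d


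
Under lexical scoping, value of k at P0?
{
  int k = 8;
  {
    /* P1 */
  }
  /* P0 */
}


k declared in the same block as P0
k = 8


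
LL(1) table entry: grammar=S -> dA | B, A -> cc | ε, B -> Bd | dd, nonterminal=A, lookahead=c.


For [A, c]: 'c' ∈ FIRST(cc)
Entry: A -> cc


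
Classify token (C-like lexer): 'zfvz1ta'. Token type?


Pattern: letter/underscore followed by alphanumerics, not a keyword
Type: IDENTIFIER


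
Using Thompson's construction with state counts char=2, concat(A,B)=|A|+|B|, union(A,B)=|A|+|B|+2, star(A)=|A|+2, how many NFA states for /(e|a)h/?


Syntax tree has 3 char leaf(s), 1 union(s), 0 star(s)
chars contribute 3×2 = 6; each union adds +2; each star adds +2
Total: 6 + 2 + 0 = 8 states


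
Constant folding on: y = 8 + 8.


8 + 8 = 16 at compile time
Optimized: y = 16


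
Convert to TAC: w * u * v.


Break into single-operator statements:
t1 = w * u
t2 = t1 * v


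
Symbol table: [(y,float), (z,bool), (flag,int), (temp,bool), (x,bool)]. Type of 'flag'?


Lookup 'flag' → type int


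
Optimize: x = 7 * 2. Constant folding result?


7 * 2 = 14 at compile time
Optimized: x = 14


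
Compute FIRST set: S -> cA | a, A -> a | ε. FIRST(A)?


Per alternative of A: FIRST(a) = {a}; FIRST(ε) = {ε}
FIRST(A) = {a, ε}


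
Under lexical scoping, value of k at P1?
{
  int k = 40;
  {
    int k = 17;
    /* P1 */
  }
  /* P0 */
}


k declared in the same block as P1
k = 17


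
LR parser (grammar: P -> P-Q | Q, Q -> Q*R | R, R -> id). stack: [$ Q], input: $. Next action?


lookahead ∉ {*} so Q won't extend; reduce P -> Q
Action: reduce (P -> Q)


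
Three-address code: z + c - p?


Break into single-operator statements:
t1 = z + c
t2 = t1 - p


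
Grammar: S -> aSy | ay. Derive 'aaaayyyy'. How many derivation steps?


Derivation: S => aSy => aaSyy => aaaSyyy => aaaayyyy
Steps: 4


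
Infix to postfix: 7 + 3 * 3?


* has higher precedence, evaluate 3*3 first
Postfix: 7 3 3 * +


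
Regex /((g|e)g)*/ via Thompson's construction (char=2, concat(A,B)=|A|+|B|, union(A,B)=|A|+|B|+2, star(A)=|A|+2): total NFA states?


Syntax tree has 3 char leaf(s), 1 union(s), 1 star(s)
chars contribute 3×2 = 6; each union adds +2; each star adds +2
Total: 6 + 2 + 2 = 10 states


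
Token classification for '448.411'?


Pattern: digits with a decimal point
Type: FLOAT_LITERAL


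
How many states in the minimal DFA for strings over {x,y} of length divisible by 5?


Track length mod 5: states 0..4, accept at 0
Minimal DFA: 5 states


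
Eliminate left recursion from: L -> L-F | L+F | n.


Left-recursive alternatives: L-F, L+F; non-recursive: n
Introduce L': L -> nL', L' -> -FL' | +FL' | ε


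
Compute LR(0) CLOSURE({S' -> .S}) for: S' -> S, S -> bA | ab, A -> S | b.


Start: S' -> .S
For each item with dot before a nonterminal B, add B -> .γ for every B-production
Closure: [S' -> .S, S -> .bA, S -> .ab]


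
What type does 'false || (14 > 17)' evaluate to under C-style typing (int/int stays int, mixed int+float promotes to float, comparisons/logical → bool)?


Operand types: bool || bool
Rule: logical operators take bool operands and yield bool
Result type: bool


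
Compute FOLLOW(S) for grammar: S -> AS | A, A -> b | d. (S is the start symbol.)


$ ∈ FOLLOW(S). For each A -> αBβ: add FIRST(β)\{ε} to FOLLOW(B); if β nullable, add FOLLOW(A).
FOLLOW(S) = {$}


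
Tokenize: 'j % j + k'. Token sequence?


Scan left to right, longest-match per lexeme
Tokens: ID(j), OP(%), ID(j), OP(+), ID(k)


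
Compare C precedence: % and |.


'%' is multiplicative (level 10); '|' is bitwise OR (level 3)
Higher level binds tighter
'%' has higher precedence than '|'


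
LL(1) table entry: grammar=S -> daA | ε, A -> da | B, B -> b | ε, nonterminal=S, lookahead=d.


For [S, d]: 'd' ∈ FIRST(daA)
Entry: S -> daA


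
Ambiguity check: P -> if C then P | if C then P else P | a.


dangling else: 'if C then if C then a else a' parses two ways
Ambiguous


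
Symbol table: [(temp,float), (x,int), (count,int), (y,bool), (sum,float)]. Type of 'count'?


Lookup 'count' → type int


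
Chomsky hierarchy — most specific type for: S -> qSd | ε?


Single nonterminal LHS, but q^n d^n is not regular
Classification: Type 2 (Context-Free)


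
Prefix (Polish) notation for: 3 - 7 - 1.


left-to-right (same/higher precedence on left): tree is (- (- 3 7) 1)
Prefix: - - 3 7 1


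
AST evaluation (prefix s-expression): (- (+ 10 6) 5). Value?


Evaluate inner: (+ 10 6) = 16
Evaluate root: (- 16 5) = 11
Result: 11


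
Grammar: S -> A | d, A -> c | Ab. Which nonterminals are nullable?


A nonterminal is nullable iff some alternative derives ε (directly, or every symbol in it is nullable)
Nullable: {}


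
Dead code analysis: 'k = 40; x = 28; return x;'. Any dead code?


k is assigned but never read
Dead: 'k = 40'


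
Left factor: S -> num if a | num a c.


Common prefix: 'num'
Factored: S -> num S', S' -> if a | a c


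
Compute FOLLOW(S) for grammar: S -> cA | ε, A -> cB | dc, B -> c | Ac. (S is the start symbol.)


$ ∈ FOLLOW(S). For each A -> αBβ: add FIRST(β)\{ε} to FOLLOW(B); if β nullable, add FOLLOW(A).
FOLLOW(S) = {$}


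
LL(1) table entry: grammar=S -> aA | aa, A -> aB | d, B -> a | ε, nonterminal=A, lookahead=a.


For [A, a]: 'a' ∈ FIRST(aB)
Entry: A -> aB


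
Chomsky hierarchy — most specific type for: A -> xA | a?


Right-linear: every RHS is a terminal or a terminal followed by one nonterminal
Classification: Type 3 (Regular)


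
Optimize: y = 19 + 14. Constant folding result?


19 + 14 = 33 at compile time
Optimized: y = 33


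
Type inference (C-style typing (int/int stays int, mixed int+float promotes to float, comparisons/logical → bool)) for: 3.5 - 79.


Operand types: float - int
Rule: mixed int/float promotes to float; int/int stays int
Result type: float


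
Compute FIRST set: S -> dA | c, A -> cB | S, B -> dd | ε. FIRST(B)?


Per alternative of B: FIRST(dd) = {d}; FIRST(ε) = {ε}
FIRST(B) = {d, ε}


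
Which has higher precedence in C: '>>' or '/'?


'/' is multiplicative (level 10); '>>' is shift (level 8)
Higher level binds tighter
'/' has higher precedence than '>>'


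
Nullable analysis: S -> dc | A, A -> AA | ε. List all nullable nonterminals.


A nonterminal is nullable iff some alternative derives ε (directly, or every symbol in it is nullable)
Nullable: {A, S}


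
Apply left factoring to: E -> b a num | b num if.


Common prefix: 'b'
Factored: E -> b E', E' -> a num | num if


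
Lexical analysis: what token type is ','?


Pattern: delimiter/punctuation
Type: PUNCTUATION


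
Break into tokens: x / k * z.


Scan left to right, longest-match per lexeme
Tokens: ID(x), OP(/), ID(k), OP(*), ID(z)


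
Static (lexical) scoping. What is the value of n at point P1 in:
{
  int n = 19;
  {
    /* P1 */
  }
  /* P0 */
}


P1's block does not declare n; resolves to the enclosing declaration at depth 0
n = 19


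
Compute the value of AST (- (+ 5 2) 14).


Evaluate inner: (+ 5 2) = 7
Evaluate root: (- 7 14) = -7
Result: -7


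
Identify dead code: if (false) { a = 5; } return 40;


condition is constant false, so the whole block is unreachable
Dead: 'if (false) { a = 5; }'


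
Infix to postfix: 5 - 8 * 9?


* has higher precedence, evaluate 8*9 first
Postfix: 5 8 9 * -


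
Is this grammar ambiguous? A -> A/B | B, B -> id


precedence layered via separate nonterminal B: deterministic
Unambiguous


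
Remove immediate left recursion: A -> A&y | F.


Left-recursive alternatives: A&y; non-recursive: F
Introduce A': A -> FA', A' -> &yA' | ε


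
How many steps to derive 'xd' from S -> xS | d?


Derivation: S => xS => xd
Steps: 2


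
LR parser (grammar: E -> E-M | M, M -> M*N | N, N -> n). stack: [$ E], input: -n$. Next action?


shift '-' to continue E -> E-M
Action: shift


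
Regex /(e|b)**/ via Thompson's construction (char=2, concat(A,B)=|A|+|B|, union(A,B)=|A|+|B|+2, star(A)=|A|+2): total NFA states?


Syntax tree has 2 char leaf(s), 1 union(s), 2 star(s)
chars contribute 2×2 = 4; each union adds +2; each star adds +2
Total: 4 + 2 + 4 = 10 states


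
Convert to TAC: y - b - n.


Break into single-operator statements:
t1 = y - b
t2 = t1 - n


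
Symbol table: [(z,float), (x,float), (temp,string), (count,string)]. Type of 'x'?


Lookup 'x' → type float


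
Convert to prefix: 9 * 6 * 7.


left-to-right (same/higher precedence on left): tree is (* (* 9 6) 7)
Prefix: * * 9 6 7


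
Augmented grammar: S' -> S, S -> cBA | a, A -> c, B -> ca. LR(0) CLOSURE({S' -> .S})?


Start: S' -> .S
For each item with dot before a nonterminal B, add B -> .γ for every B-production
Closure: [S' -> .S, S -> .cBA, S -> .a]


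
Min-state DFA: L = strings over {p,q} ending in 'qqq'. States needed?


Track the longest suffix of input matching a prefix of 'qqq': 4 classes (prefixes of length 0..3)
Minimal DFA: 4 states


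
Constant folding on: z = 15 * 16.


15 * 16 = 240 at compile time
Optimized: z = 240


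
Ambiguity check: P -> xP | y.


right-linear, alternatives start with distinct terminals 'x' vs 'y': unique leftmost derivation
Unambiguous


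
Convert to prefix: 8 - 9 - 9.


left-to-right (same/higher precedence on left): tree is (- (- 8 9) 9)
Prefix: - - 8 9 9


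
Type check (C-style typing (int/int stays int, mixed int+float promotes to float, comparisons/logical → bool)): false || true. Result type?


Operand types: bool || bool
Rule: logical operators take bool operands and yield bool
Result type: bool


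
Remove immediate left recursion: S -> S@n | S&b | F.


Left-recursive alternatives: S@n, S&b; non-recursive: F
Introduce S': S -> FS', S' -> @nS' | &bS' | ε


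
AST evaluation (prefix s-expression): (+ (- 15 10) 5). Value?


Evaluate inner: (- 15 10) = 5
Evaluate root: (+ 5 5) = 10
Result: 10


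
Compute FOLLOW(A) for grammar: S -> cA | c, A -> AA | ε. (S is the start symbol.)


$ ∈ FOLLOW(S). For each A -> αBβ: add FIRST(β)\{ε} to FOLLOW(B); if β nullable, add FOLLOW(A).
FOLLOW(A) = {$}


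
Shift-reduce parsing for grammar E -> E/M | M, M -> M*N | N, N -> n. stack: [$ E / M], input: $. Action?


handle 'E/M' on top; lookahead ∈ FOLLOW(E) = {/, $}
Action: reduce (E -> E/M)


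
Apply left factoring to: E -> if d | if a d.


Common prefix: 'if'
Factored: E -> if E', E' -> d | a d


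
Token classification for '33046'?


Pattern: digits only
Type: INTEGER_LITERAL


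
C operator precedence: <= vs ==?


'<=' is relational (level 7); '==' is equality (level 6)
Higher level binds tighter
'<=' has higher precedence than '=='


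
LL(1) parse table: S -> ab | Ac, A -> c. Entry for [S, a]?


For [S, a]: 'a' ∈ FIRST(ab)
Entry: S -> ab


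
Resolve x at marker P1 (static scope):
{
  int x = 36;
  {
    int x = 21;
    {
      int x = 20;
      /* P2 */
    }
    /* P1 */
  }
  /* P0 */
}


x declared in the same block as P1
x = 21


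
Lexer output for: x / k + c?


Scan left to right, longest-match per lexeme
Tokens: ID(x), OP(/), ID(k), OP(+), ID(c)


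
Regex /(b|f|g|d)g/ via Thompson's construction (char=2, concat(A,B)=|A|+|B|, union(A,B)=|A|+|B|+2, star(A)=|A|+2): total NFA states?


Syntax tree has 5 char leaf(s), 3 union(s), 0 star(s)
chars contribute 5×2 = 10; each union adds +2; each star adds +2
Total: 10 + 6 + 0 = 16 states


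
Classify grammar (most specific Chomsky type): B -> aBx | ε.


Single nonterminal LHS, but a^n x^n is not regular
Classification: Type 2 (Context-Free)


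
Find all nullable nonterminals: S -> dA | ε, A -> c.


A nonterminal is nullable iff some alternative derives ε (directly, or every symbol in it is nullable)
Nullable: {S}
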